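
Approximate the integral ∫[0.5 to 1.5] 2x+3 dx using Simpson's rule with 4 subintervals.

f(x) = 2x+3
a = 0.5, b = 1.5, n = 4
h = (b - a)/n = 0.250000

Simpson's rule: (h/3)[f(x₀) + 4f(x₁) + 2f(x₂) + ... + f(xₙ)]

x_0 = 0.5000, f(x_0) = 4.000000, coefficient = 1
x_1 = 0.7500, f(x_1) = 4.500000, coefficient = 4
x_2 = 1.0000, f(x_2) = 5.000000, coefficient = 2
x_3 = 1.2500, f(x_3) = 5.500000, coefficient = 4
x_4 = 1.5000, f(x_4) = 6.000000, coefficient = 1

I ≈ (0.250000/3) × 60.000000 = 5.000000
Exact value: 5.000000
Error: 0.000000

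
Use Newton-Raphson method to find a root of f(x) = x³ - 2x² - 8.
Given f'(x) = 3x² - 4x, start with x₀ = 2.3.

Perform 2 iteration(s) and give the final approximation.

f(x) = x³ - 2x² - 8
f'(x) = 3x² - 4x
x₀ = 2.3

Newton-Raphson formula: x_{n+1} = x_n - f(x_n)/f'(x_n)

Iteration 1:
  f(2.300000) = -6.413000
  f'(2.300000) = 6.670000
  x_1 = 2.300000 - (-6.413000)/6.670000 = 3.261469
Iteration 2:
  f(3.261469) = 5.418478
  f'(3.261469) = 18.865668
  x_2 = 3.261469 - 5.418478/18.865668 = 2.974256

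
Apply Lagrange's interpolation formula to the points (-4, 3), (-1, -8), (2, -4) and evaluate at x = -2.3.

Lagrange interpolation formula:
P(x) = Σ yᵢ × Lᵢ(x)
where Lᵢ(x) = Π_{j≠i} (x - xⱼ)/(xᵢ - xⱼ)

L_0(-2.3) = (-2.3 - (-1))/(-4 - (-1)) × (-2.3 - 2)/(-4 - 2) = 0.310556
L_1(-2.3) = (-2.3 - (-4))/(-1 - (-4)) × (-2.3 - 2)/(-1 - 2) = 0.812222
L_2(-2.3) = (-2.3 - (-4))/(2 - (-4)) × (-2.3 - (-1))/(2 - (-1)) = -0.122778

P(-2.3) = 3×L_0(-2.3) + (-8)×L_1(-2.3) + (-4)×L_2(-2.3)
P(-2.3) = -5.075000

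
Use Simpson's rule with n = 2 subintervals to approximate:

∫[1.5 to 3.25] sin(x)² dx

f(x) = sin(x)²
a = 1.5, b = 3.25, n = 2
h = (b - a)/n = 0.875000

Simpson's rule: (h/3)[f(x₀) + 4f(x₁) + 2f(x₂) + ... + f(xₙ)]

x_0 = 1.5000, f(x_0) = 0.994996, coefficient = 1
x_1 = 2.3750, f(x_1) = 0.481199, coefficient = 4
x_2 = 3.2500, f(x_2) = 0.011706, coefficient = 1

I ≈ (0.875000/3) × 2.931498 = 0.855020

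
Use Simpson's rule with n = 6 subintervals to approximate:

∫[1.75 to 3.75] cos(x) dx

f(x) = cos(x)
a = 1.75, b = 3.75, n = 6
h = (b - a)/n = 0.333333

Simpson's rule: (h/3)[f(x₀) + 4f(x₁) + 2f(x₂) + ... + f(xₙ)]

x_0 = 1.7500, f(x_0) = -0.178246, coefficient = 1
x_1 = 2.0833, f(x_1) = -0.490390, coefficient = 4
x_2 = 2.4167, f(x_2) = -0.748549, coefficient = 2
x_3 = 2.7500, f(x_3) = -0.924302, coefficient = 4
x_4 = 3.0833, f(x_4) = -0.998303, coefficient = 2
x_5 = 3.4167, f(x_5) = -0.962405, coefficient = 4
x_6 = 3.7500, f(x_6) = -0.820559, coefficient = 1

I ≈ (0.333333/3) × -14.000898 = -1.555655
Exact value: -1.555547
Error: 0.000108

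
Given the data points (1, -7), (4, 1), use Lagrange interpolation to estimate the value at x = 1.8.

Lagrange interpolation formula:
P(x) = Σ yᵢ × Lᵢ(x)
where Lᵢ(x) = Π_{j≠i} (x - xⱼ)/(xᵢ - xⱼ)

L_0(1.8) = (1.8 - 4)/(1 - 4) = 0.733333
L_1(1.8) = (1.8 - 1)/(4 - 1) = 0.266667

P(1.8) = (-7)×L_0(1.8) + 1×L_1(1.8)
P(1.8) = -4.866667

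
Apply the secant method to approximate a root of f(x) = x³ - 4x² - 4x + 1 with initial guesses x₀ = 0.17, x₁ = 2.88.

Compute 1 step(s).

f(x) = x³ - 4x² - 4x + 1
x₀ = 0.17, x₁ = 2.88

Secant formula: x_{n+1} = x_n - f(x_n)(x_n - x_{n-1})/(f(x_n) - f(x_{n-1}))

Iteration 1:
  f(0.170000) = 0.209313
  f(2.880000) = -19.809728
  x_2 = 2.880000 - (-19.809728)×(2.880000 - 0.170000)/(-19.809728 - 0.209313)
       = 0.198335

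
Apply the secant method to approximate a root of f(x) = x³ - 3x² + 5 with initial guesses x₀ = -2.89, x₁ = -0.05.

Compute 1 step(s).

f(x) = x³ - 3x² + 5
x₀ = -2.89, x₁ = -0.05

Secant formula: x_{n+1} = x_n - f(x_n)(x_n - x_{n-1})/(f(x_n) - f(x_{n-1}))

Iteration 1:
  f(-2.890000) = -44.193869
  f(-0.050000) = 4.992375
  x_2 = -0.050000 - 4.992375×(-0.050000 - (-2.890000))/(4.992375 - (-44.193869))
       = -0.338258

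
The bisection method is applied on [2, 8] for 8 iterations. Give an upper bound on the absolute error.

Bisection error bound: |error| ≤ (b-a)/2^n
|error| ≤ (8 - 2)/2^8 = 6/2^8
|error| ≤ 0.0234375000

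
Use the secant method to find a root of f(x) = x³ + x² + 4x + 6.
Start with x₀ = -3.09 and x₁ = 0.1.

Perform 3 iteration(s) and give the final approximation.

f(x) = x³ + x² + 4x + 6
x₀ = -3.09, x₁ = 0.1

Secant formula: x_{n+1} = x_n - f(x_n)(x_n - x_{n-1})/(f(x_n) - f(x_{n-1}))

Iteration 1:
  f(-3.090000) = -26.315529
  f(0.100000) = 6.411000
  x_2 = 0.100000 - 6.411000×(0.100000 - (-3.090000))/(6.411000 - (-26.315529))
       = -0.524909
Iteration 2:
  f(0.100000) = 6.411000
  f(-0.524909) = 4.031267
  x_3 = -0.524909 - 4.031267×(-0.524909 - 0.100000)/(4.031267 - 6.411000)
       = -1.583504
Iteration 3:
  f(-0.524909) = 4.031267
  f(-1.583504) = -1.797140
  x_4 = -1.583504 - (-1.797140)×(-1.583504 - (-0.524909))/(-1.797140 - 4.031267)
       = -1.257095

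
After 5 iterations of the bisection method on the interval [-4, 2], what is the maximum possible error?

Bisection error bound: |error| ≤ (b-a)/2^n
|error| ≤ (2 - (-4))/2^5 = 6/2^5
|error| ≤ 0.1875000000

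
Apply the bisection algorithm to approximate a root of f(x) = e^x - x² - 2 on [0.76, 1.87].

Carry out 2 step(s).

f(x) = e^x - x² - 2
Initial interval: [0.76, 1.87]

Iteration 1:
  c_1 = (0.760000 + 1.870000)/2 = 1.315000
  f(c_1) = f(1.315000) = -0.004474
  f(a) × f(c) ≥ 0, new interval: [1.315000, 1.870000]
Iteration 2:
  c_2 = (1.315000 + 1.870000)/2 = 1.592500
  f(c_2) = f(1.592500) = 0.379967
  f(a) × f(c) < 0, new interval: [1.315000, 1.592500]

After 2 iteration(s), the approximation is c_2 = 1.592500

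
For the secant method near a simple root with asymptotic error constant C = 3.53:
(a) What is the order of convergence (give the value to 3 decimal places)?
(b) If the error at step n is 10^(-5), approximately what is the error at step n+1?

(a) Secant method has superlinear convergence with order φ = (1+√5)/2 ≈ 1.618.
    This means |e_{n+1}| ≈ C|e_n|^1.618.

(b) With |e_n| = 10^(-5) and C = 3.53:
    |e_{n+1}| ≈ 3.53 × (10^(-5))^1.618 = 3.53 × 10^(-8.09)

(a) ≈ 1.618 (golden ratio); (b) |e_{n+1}| ≈ 2.868e-08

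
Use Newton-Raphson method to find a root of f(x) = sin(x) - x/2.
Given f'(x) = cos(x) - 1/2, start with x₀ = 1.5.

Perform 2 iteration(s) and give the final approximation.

f(x) = sin(x) - x/2
f'(x) = cos(x) - 1/2
x₀ = 1.5

Newton-Raphson formula: x_{n+1} = x_n - f(x_n)/f'(x_n)

Iteration 1:
  f(1.500000) = 0.247495
  f'(1.500000) = -0.429263
  x_1 = 1.500000 - 0.247495/(-0.429263) = 2.076558
Iteration 2:
  f(2.076558) = -0.163473
  f'(2.076558) = -0.984474
  x_2 = 2.076558 - (-0.163473)/(-0.984474) = 1.910507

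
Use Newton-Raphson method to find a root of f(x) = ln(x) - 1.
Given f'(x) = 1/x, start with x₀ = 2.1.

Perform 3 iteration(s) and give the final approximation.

f(x) = ln(x) - 1
f'(x) = 1/x
x₀ = 2.1

Newton-Raphson formula: x_{n+1} = x_n - f(x_n)/f'(x_n)

Iteration 1:
  f(2.100000) = -0.258063
  f'(2.100000) = 0.476190
  x_1 = 2.100000 - (-0.258063)/0.476190 = 2.641932
Iteration 2:
  f(2.641932) = -0.028490
  f'(2.641932) = 0.378511
  x_2 = 2.641932 - (-0.028490)/0.378511 = 2.717199
Iteration 3:
  f(2.717199) = -0.000398
  f'(2.717199) = 0.368026
  x_3 = 2.717199 - (-0.000398)/0.368026 = 2.718282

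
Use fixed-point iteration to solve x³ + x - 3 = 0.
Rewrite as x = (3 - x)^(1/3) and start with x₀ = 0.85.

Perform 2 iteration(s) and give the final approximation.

Equation: x³ + x - 3 = 0
Fixed-point form: x = (3 - x)^(1/3)
x₀ = 0.85

x_1 = g(0.850000) = 1.290663
x_2 = g(1.290663) = 1.195664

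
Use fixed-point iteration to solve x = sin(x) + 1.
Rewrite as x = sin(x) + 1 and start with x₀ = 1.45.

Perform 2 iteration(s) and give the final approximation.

Equation: x = sin(x) + 1
Fixed-point form: x = sin(x) + 1
x₀ = 1.45

x_1 = g(1.450000) = 1.992713
x_2 = g(1.992713) = 1.912306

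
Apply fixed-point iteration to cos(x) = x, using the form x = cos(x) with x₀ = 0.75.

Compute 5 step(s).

Equation: cos(x) = x
Fixed-point form: x = cos(x)
x₀ = 0.75

x_1 = g(0.750000) = 0.731689
x_2 = g(0.731689) = 0.744047
x_3 = g(0.744047) = 0.735734
x_4 = g(0.735734) = 0.741339
x_5 = g(0.741339) = 0.737565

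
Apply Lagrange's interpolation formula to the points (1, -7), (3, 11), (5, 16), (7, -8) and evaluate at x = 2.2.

Lagrange interpolation formula:
P(x) = Σ yᵢ × Lᵢ(x)
where Lᵢ(x) = Π_{j≠i} (x - xⱼ)/(xᵢ - xⱼ)

L_0(2.2) = (2.2 - 3)/(1 - 3) × (2.2 - 5)/(1 - 5) × (2.2 - 7)/(1 - 7) = 0.224000
L_1(2.2) = (2.2 - 1)/(3 - 1) × (2.2 - 5)/(3 - 5) × (2.2 - 7)/(3 - 7) = 1.008000
L_2(2.2) = (2.2 - 1)/(5 - 1) × (2.2 - 3)/(5 - 3) × (2.2 - 7)/(5 - 7) = -0.288000
L_3(2.2) = (2.2 - 1)/(7 - 1) × (2.2 - 3)/(7 - 3) × (2.2 - 5)/(7 - 5) = 0.056000

P(2.2) = (-7)×L_0(2.2) + 11×L_1(2.2) + 16×L_2(2.2) + (-8)×L_3(2.2)
P(2.2) = 4.464000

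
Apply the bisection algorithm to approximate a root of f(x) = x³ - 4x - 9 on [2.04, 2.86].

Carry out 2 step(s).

f(x) = x³ - 4x - 9
Initial interval: [2.04, 2.86]

Iteration 1:
  c_1 = (2.040000 + 2.860000)/2 = 2.450000
  f(c_1) = f(2.450000) = -4.093875
  f(a) × f(c) ≥ 0, new interval: [2.450000, 2.860000]
Iteration 2:
  c_2 = (2.450000 + 2.860000)/2 = 2.655000
  f(c_2) = f(2.655000) = -0.904839
  f(a) × f(c) ≥ 0, new interval: [2.655000, 2.860000]

After 2 iteration(s), the approximation is c_2 = 2.655000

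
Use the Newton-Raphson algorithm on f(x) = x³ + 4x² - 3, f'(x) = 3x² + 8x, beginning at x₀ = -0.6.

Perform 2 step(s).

f(x) = x³ + 4x² - 3
f'(x) = 3x² + 8x
x₀ = -0.6

Newton-Raphson formula: x_{n+1} = x_n - f(x_n)/f'(x_n)

Iteration 1:
  f(-0.600000) = -1.776000
  f'(-0.600000) = -3.720000
  x_1 = -0.600000 - (-1.776000)/(-3.720000) = -1.077419
Iteration 2:
  f(-1.077419) = 0.392626
  f'(-1.077419) = -5.136857
  x_2 = -1.077419 - 0.392626/(-5.136857) = -1.000986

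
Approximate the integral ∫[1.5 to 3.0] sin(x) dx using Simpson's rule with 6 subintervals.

f(x) = sin(x)
a = 1.5, b = 3.0, n = 6
h = (b - a)/n = 0.250000

Simpson's rule: (h/3)[f(x₀) + 4f(x₁) + 2f(x₂) + ... + f(xₙ)]

x_0 = 1.5000, f(x_0) = 0.997495, coefficient = 1
x_1 = 1.7500, f(x_1) = 0.983986, coefficient = 4
x_2 = 2.0000, f(x_2) = 0.909297, coefficient = 2
x_3 = 2.2500, f(x_3) = 0.778073, coefficient = 4
x_4 = 2.5000, f(x_4) = 0.598472, coefficient = 2
x_5 = 2.7500, f(x_5) = 0.381661, coefficient = 4
x_6 = 3.0000, f(x_6) = 0.141120, coefficient = 1

I ≈ (0.250000/3) × 12.729035 = 1.060753
Exact value: 1.060730
Error: 0.000023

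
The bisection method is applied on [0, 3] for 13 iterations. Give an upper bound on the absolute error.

Bisection error bound: |error| ≤ (b-a)/2^n
|error| ≤ (3 - 0)/2^13 = 3/2^13
|error| ≤ 0.0003662109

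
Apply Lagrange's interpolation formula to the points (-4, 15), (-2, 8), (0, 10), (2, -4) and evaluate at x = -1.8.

Lagrange interpolation formula:
P(x) = Σ yᵢ × Lᵢ(x)
where Lᵢ(x) = Π_{j≠i} (x - xⱼ)/(xᵢ - xⱼ)

L_0(-1.8) = (-1.8 - (-2))/(-4 - (-2)) × (-1.8 - 0)/(-4 - 0) × (-1.8 - 2)/(-4 - 2) = -0.028500
L_1(-1.8) = (-1.8 - (-4))/(-2 - (-4)) × (-1.8 - 0)/(-2 - 0) × (-1.8 - 2)/(-2 - 2) = 0.940500
L_2(-1.8) = (-1.8 - (-4))/(0 - (-4)) × (-1.8 - (-2))/(0 - (-2)) × (-1.8 - 2)/(0 - 2) = 0.104500
L_3(-1.8) = (-1.8 - (-4))/(2 - (-4)) × (-1.8 - (-2))/(2 - (-2)) × (-1.8 - 0)/(2 - 0) = -0.016500

P(-1.8) = 15×L_0(-1.8) + 8×L_1(-1.8) + 10×L_2(-1.8) + (-4)×L_3(-1.8)
P(-1.8) = 8.207500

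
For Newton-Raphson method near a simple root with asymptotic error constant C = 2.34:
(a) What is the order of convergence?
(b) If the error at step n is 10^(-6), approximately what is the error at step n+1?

(a) Newton-Raphson has quadratic (order 2) convergence near simple roots.
    This means |e_{n+1}| ≈ C|e_n|².

(b) With |e_n| = 10^(-6) and C = 2.34:
    |e_{n+1}| ≈ 2.34 × (10^(-6))² = 2.34 × 10^(-12)

(a) 2 (quadratic); (b) |e_{n+1}| ≈ 2.340e-12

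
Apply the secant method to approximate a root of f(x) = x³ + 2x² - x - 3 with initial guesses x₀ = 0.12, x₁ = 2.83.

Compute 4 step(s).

f(x) = x³ + 2x² - x - 3
x₀ = 0.12, x₁ = 2.83

Secant formula: x_{n+1} = x_n - f(x_n)(x_n - x_{n-1})/(f(x_n) - f(x_{n-1}))

Iteration 1:
  f(0.120000) = -3.089472
  f(2.830000) = 32.852987
  x_2 = 2.830000 - 32.852987×(2.830000 - 0.120000)/(32.852987 - (-3.089472))
       = 0.352941
Iteration 2:
  f(2.830000) = 32.852987
  f(0.352941) = -3.059841
  x_3 = 0.352941 - (-3.059841)×(0.352941 - 2.830000)/(-3.059841 - 32.852987)
       = 0.563991
Iteration 3:
  f(0.352941) = -3.059841
  f(0.563991) = -2.748422
  x_4 = 0.563991 - (-2.748422)×(0.563991 - 0.352941)/(-2.748422 - (-3.059841))
       = 2.426605
Iteration 4:
  f(0.563991) = -2.748422
  f(2.426605) = 20.639057
  x_5 = 2.426605 - 20.639057×(2.426605 - 0.563991)/(20.639057 - (-2.748422))
       = 0.782879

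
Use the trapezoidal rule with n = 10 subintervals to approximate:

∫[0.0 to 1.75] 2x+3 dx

f(x) = 2x+3
a = 0.0, b = 1.75, n = 10
h = (b - a)/n = 0.175000

Trapezoidal rule: (h/2)[f(x₀) + 2f(x₁) + 2f(x₂) + ... + f(xₙ)]

x_0 = 0.0000, f(x_0) = 3.000000, coefficient = 1
x_1 = 0.1750, f(x_1) = 3.350000, coefficient = 2
x_2 = 0.3500, f(x_2) = 3.700000, coefficient = 2
x_3 = 0.5250, f(x_3) = 4.050000, coefficient = 2
x_4 = 0.7000, f(x_4) = 4.400000, coefficient = 2
x_5 = 0.8750, f(x_5) = 4.750000, coefficient = 2
x_6 = 1.0500, f(x_6) = 5.100000, coefficient = 2
x_7 = 1.2250, f(x_7) = 5.450000, coefficient = 2
x_8 = 1.4000, f(x_8) = 5.800000, coefficient = 2
x_9 = 1.5750, f(x_9) = 6.150000, coefficient = 2
x_10 = 1.7500, f(x_10) = 6.500000, coefficient = 1

I ≈ (0.175000/2) × 95.000000 = 8.312500
Exact value: 8.312500
Error: 0.000000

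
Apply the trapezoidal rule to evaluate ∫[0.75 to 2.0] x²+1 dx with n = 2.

f(x) = x²+1
a = 0.75, b = 2.0, n = 2
h = (b - a)/n = 0.625000

Trapezoidal rule: (h/2)[f(x₀) + 2f(x₁) + 2f(x₂) + ... + f(xₙ)]

x_0 = 0.7500, f(x_0) = 1.562500, coefficient = 1
x_1 = 1.3750, f(x_1) = 2.890625, coefficient = 2
x_2 = 2.0000, f(x_2) = 5.000000, coefficient = 1

I ≈ (0.625000/2) × 12.343750 = 3.857422
Exact value: 3.776042
Error: 0.081380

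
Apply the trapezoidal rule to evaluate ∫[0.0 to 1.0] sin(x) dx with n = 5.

f(x) = sin(x)
a = 0.0, b = 1.0, n = 5
h = (b - a)/n = 0.200000

Trapezoidal rule: (h/2)[f(x₀) + 2f(x₁) + 2f(x₂) + ... + f(xₙ)]

x_0 = 0.0000, f(x_0) = 0.000000, coefficient = 1
x_1 = 0.2000, f(x_1) = 0.198669, coefficient = 2
x_2 = 0.4000, f(x_2) = 0.389418, coefficient = 2
x_3 = 0.6000, f(x_3) = 0.564642, coefficient = 2
x_4 = 0.8000, f(x_4) = 0.717356, coefficient = 2
x_5 = 1.0000, f(x_5) = 0.841471, coefficient = 1

I ≈ (0.200000/2) × 4.581643 = 0.458164
Exact value: 0.459698
Error: 0.001533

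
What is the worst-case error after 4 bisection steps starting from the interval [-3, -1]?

Bisection error bound: |error| ≤ (b-a)/2^n
|error| ≤ (-1 - (-3))/2^4 = 2/2^4
|error| ≤ 0.1250000000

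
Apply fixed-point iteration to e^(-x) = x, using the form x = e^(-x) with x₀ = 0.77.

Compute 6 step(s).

Equation: e^(-x) = x
Fixed-point form: x = e^(-x)
x₀ = 0.77

x_1 = g(0.770000) = 0.463013
x_2 = g(0.463013) = 0.629384
x_3 = g(0.629384) = 0.532920
x_4 = g(0.532920) = 0.586889
x_5 = g(0.586889) = 0.556055
x_6 = g(0.556055) = 0.573467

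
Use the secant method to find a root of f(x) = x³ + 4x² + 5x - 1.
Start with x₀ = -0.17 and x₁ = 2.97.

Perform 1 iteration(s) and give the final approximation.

f(x) = x³ + 4x² + 5x - 1
x₀ = -0.17, x₁ = 2.97

Secant formula: x_{n+1} = x_n - f(x_n)(x_n - x_{n-1})/(f(x_n) - f(x_{n-1}))

Iteration 1:
  f(-0.170000) = -1.739313
  f(2.970000) = 75.331673
  x_2 = 2.970000 - 75.331673×(2.970000 - (-0.170000))/(75.331673 - (-1.739313))
       = -0.099137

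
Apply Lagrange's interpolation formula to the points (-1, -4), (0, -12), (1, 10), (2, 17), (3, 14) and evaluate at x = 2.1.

Lagrange interpolation formula:
P(x) = Σ yᵢ × Lᵢ(x)
where Lᵢ(x) = Π_{j≠i} (x - xⱼ)/(xᵢ - xⱼ)

L_0(2.1) = (2.1 - 0)/(-1 - 0) × (2.1 - 1)/(-1 - 1) × (2.1 - 2)/(-1 - 2) × (2.1 - 3)/(-1 - 3) = -0.008663
L_1(2.1) = (2.1 - (-1))/(0 - (-1)) × (2.1 - 1)/(0 - 1) × (2.1 - 2)/(0 - 2) × (2.1 - 3)/(0 - 3) = 0.051150
L_2(2.1) = (2.1 - (-1))/(1 - (-1)) × (2.1 - 0)/(1 - 0) × (2.1 - 2)/(1 - 2) × (2.1 - 3)/(1 - 3) = -0.146475
L_3(2.1) = (2.1 - (-1))/(2 - (-1)) × (2.1 - 0)/(2 - 0) × (2.1 - 1)/(2 - 1) × (2.1 - 3)/(2 - 3) = 1.074150
L_4(2.1) = (2.1 - (-1))/(3 - (-1)) × (2.1 - 0)/(3 - 0) × (2.1 - 1)/(3 - 1) × (2.1 - 2)/(3 - 2) = 0.029838

P(2.1) = (-4)×L_0(2.1) + (-12)×L_1(2.1) + 10×L_2(2.1) + 17×L_3(2.1) + 14×L_4(2.1)
P(2.1) = 16.634375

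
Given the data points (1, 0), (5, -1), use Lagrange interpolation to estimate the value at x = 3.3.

Lagrange interpolation formula:
P(x) = Σ yᵢ × Lᵢ(x)
where Lᵢ(x) = Π_{j≠i} (x - xⱼ)/(xᵢ - xⱼ)

L_0(3.3) = (3.3 - 5)/(1 - 5) = 0.425000
L_1(3.3) = (3.3 - 1)/(5 - 1) = 0.575000

P(3.3) = 0×L_0(3.3) + (-1)×L_1(3.3)
P(3.3) = -0.575000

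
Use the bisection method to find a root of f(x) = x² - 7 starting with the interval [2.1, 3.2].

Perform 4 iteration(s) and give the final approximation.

f(x) = x² - 7
Initial interval: [2.1, 3.2]

Iteration 1:
  c_1 = (2.100000 + 3.200000)/2 = 2.650000
  f(c_1) = f(2.650000) = 0.022500
  f(a) × f(c) < 0, new interval: [2.100000, 2.650000]
Iteration 2:
  c_2 = (2.100000 + 2.650000)/2 = 2.375000
  f(c_2) = f(2.375000) = -1.359375
  f(a) × f(c) ≥ 0, new interval: [2.375000, 2.650000]
Iteration 3:
  c_3 = (2.375000 + 2.650000)/2 = 2.512500
  f(c_3) = f(2.512500) = -0.687344
  f(a) × f(c) ≥ 0, new interval: [2.512500, 2.650000]
Iteration 4:
  c_4 = (2.512500 + 2.650000)/2 = 2.581250
  f(c_4) = f(2.581250) = -0.337148
  f(a) × f(c) ≥ 0, new interval: [2.581250, 2.650000]

After 4 iteration(s), the approximation is c_4 = 2.581250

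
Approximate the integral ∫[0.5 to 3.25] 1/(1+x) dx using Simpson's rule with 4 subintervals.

f(x) = 1/(1+x)
a = 0.5, b = 3.25, n = 4
h = (b - a)/n = 0.687500

Simpson's rule: (h/3)[f(x₀) + 4f(x₁) + 2f(x₂) + ... + f(xₙ)]

x_0 = 0.5000, f(x_0) = 0.666667, coefficient = 1
x_1 = 1.1875, f(x_1) = 0.457143, coefficient = 4
x_2 = 1.8750, f(x_2) = 0.347826, coefficient = 2
x_3 = 2.5625, f(x_3) = 0.280702, coefficient = 4
x_4 = 3.2500, f(x_4) = 0.235294, coefficient = 1

I ≈ (0.687500/3) × 4.548991 = 1.042477
Exact value: 1.041454
Error: 0.001023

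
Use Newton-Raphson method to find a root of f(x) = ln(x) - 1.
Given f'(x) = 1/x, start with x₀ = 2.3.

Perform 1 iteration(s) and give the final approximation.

f(x) = ln(x) - 1
f'(x) = 1/x
x₀ = 2.3

Newton-Raphson formula: x_{n+1} = x_n - f(x_n)/f'(x_n)

Iteration 1:
  f(2.300000) = -0.167091
  f'(2.300000) = 0.434783
  x_1 = 2.300000 - (-0.167091)/0.434783 = 2.684309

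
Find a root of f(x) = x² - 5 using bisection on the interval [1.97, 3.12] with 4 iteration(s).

f(x) = x² - 5
Initial interval: [1.97, 3.12]

Iteration 1:
  c_1 = (1.970000 + 3.120000)/2 = 2.545000
  f(c_1) = f(2.545000) = 1.477025
  f(a) × f(c) < 0, new interval: [1.970000, 2.545000]
Iteration 2:
  c_2 = (1.970000 + 2.545000)/2 = 2.257500
  f(c_2) = f(2.257500) = 0.096306
  f(a) × f(c) < 0, new interval: [1.970000, 2.257500]
Iteration 3:
  c_3 = (1.970000 + 2.257500)/2 = 2.113750
  f(c_3) = f(2.113750) = -0.532061
  f(a) × f(c) ≥ 0, new interval: [2.113750, 2.257500]
Iteration 4:
  c_4 = (2.113750 + 2.257500)/2 = 2.185625
  f(c_4) = f(2.185625) = -0.223043
  f(a) × f(c) ≥ 0, new interval: [2.185625, 2.257500]

After 4 iteration(s), the approximation is c_4 = 2.185625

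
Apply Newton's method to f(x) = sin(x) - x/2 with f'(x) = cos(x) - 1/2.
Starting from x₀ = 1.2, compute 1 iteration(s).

f(x) = sin(x) - x/2
f'(x) = cos(x) - 1/2
x₀ = 1.2

Newton-Raphson formula: x_{n+1} = x_n - f(x_n)/f'(x_n)

Iteration 1:
  f(1.200000) = 0.332039
  f'(1.200000) = -0.137642
  x_1 = 1.200000 - 0.332039/(-0.137642) = 3.612334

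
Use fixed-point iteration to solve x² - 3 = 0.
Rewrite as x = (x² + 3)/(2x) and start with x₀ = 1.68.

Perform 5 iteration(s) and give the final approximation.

Equation: x² - 3 = 0
Fixed-point form: x = (x² + 3)/(2x)
x₀ = 1.68

x_1 = g(1.680000) = 1.732857
x_2 = g(1.732857) = 1.732051
x_3 = g(1.732051) = 1.732051
x_4 = g(1.732051) = 1.732051
x_5 = g(1.732051) = 1.732051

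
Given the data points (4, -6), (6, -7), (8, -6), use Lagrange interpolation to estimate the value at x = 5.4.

Lagrange interpolation formula:
P(x) = Σ yᵢ × Lᵢ(x)
where Lᵢ(x) = Π_{j≠i} (x - xⱼ)/(xᵢ - xⱼ)

L_0(5.4) = (5.4 - 6)/(4 - 6) × (5.4 - 8)/(4 - 8) = 0.195000
L_1(5.4) = (5.4 - 4)/(6 - 4) × (5.4 - 8)/(6 - 8) = 0.910000
L_2(5.4) = (5.4 - 4)/(8 - 4) × (5.4 - 6)/(8 - 6) = -0.105000

P(5.4) = (-6)×L_0(5.4) + (-7)×L_1(5.4) + (-6)×L_2(5.4)
P(5.4) = -6.910000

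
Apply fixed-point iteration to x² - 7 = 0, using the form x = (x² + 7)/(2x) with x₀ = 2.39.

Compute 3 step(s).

Equation: x² - 7 = 0
Fixed-point form: x = (x² + 7)/(2x)
x₀ = 2.39

x_1 = g(2.390000) = 2.659435
x_2 = g(2.659435) = 2.645787
x_3 = g(2.645787) = 2.645751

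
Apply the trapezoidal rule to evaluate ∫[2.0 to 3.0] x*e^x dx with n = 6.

f(x) = x*e^x
a = 2.0, b = 3.0, n = 6
h = (b - a)/n = 0.166667

Trapezoidal rule: (h/2)[f(x₀) + 2f(x₁) + 2f(x₂) + ... + f(xₙ)]

x_0 = 2.0000, f(x_0) = 14.778112, coefficient = 1
x_1 = 2.1667, f(x_1) = 18.913133, coefficient = 2
x_2 = 2.3333, f(x_2) = 24.061937, coefficient = 2
x_3 = 2.5000, f(x_3) = 30.456235, coefficient = 2
x_4 = 2.6667, f(x_4) = 38.378443, coefficient = 2
x_5 = 2.8333, f(x_5) = 48.172446, coefficient = 2
x_6 = 3.0000, f(x_6) = 60.256611, coefficient = 1

I ≈ (0.166667/2) × 394.999111 = 32.916593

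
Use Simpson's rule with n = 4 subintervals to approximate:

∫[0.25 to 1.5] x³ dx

f(x) = x³
a = 0.25, b = 1.5, n = 4
h = (b - a)/n = 0.312500

Simpson's rule: (h/3)[f(x₀) + 4f(x₁) + 2f(x₂) + ... + f(xₙ)]

x_0 = 0.2500, f(x_0) = 0.015625, coefficient = 1
x_1 = 0.5625, f(x_1) = 0.177979, coefficient = 4
x_2 = 0.8750, f(x_2) = 0.669922, coefficient = 2
x_3 = 1.1875, f(x_3) = 1.674561, coefficient = 4
x_4 = 1.5000, f(x_4) = 3.375000, coefficient = 1

I ≈ (0.312500/3) × 12.140625 = 1.264648
Exact value: 1.264648
Error: 0.000000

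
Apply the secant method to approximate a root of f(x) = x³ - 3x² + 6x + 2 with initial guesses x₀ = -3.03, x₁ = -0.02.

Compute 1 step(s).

f(x) = x³ - 3x² + 6x + 2
x₀ = -3.03, x₁ = -0.02

Secant formula: x_{n+1} = x_n - f(x_n)(x_n - x_{n-1})/(f(x_n) - f(x_{n-1}))

Iteration 1:
  f(-3.030000) = -71.540827
  f(-0.020000) = 1.878792
  x_2 = -0.020000 - 1.878792×(-0.020000 - (-3.030000))/(1.878792 - (-71.540827))
       = -0.097025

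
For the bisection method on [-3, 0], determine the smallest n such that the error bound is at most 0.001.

We need (b-a)/2^n ≤ 0.001
(0 - (-3))/2^n ≤ 0.001
3/2^n ≤ 0.001
2^n ≥ 3000
n ≥ log₂(3000) = 11.55
n ≥ 12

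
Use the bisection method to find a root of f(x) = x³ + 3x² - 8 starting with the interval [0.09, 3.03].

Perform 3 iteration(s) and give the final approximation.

f(x) = x³ + 3x² - 8
Initial interval: [0.09, 3.03]

Iteration 1:
  c_1 = (0.090000 + 3.030000)/2 = 1.560000
  f(c_1) = f(1.560000) = 3.097216
  f(a) × f(c) < 0, new interval: [0.090000, 1.560000]
Iteration 2:
  c_2 = (0.090000 + 1.560000)/2 = 0.825000
  f(c_2) = f(0.825000) = -5.396609
  f(a) × f(c) ≥ 0, new interval: [0.825000, 1.560000]
Iteration 3:
  c_3 = (0.825000 + 1.560000)/2 = 1.192500
  f(c_3) = f(1.192500) = -2.038029
  f(a) × f(c) ≥ 0, new interval: [1.192500, 1.560000]

After 3 iteration(s), the approximation is c_3 = 1.192500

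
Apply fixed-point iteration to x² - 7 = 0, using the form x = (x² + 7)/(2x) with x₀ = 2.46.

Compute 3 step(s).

Equation: x² - 7 = 0
Fixed-point form: x = (x² + 7)/(2x)
x₀ = 2.46

x_1 = g(2.460000) = 2.652764
x_2 = g(2.652764) = 2.645761
x_3 = g(2.645761) = 2.645751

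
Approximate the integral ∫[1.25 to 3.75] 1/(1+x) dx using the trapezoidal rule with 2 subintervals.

f(x) = 1/(1+x)
a = 1.25, b = 3.75, n = 2
h = (b - a)/n = 1.250000

Trapezoidal rule: (h/2)[f(x₀) + 2f(x₁) + 2f(x₂) + ... + f(xₙ)]

x_0 = 1.2500, f(x_0) = 0.444444, coefficient = 1
x_1 = 2.5000, f(x_1) = 0.285714, coefficient = 2
x_2 = 3.7500, f(x_2) = 0.210526, coefficient = 1

I ≈ (1.250000/2) × 1.226399 = 0.766500
Exact value: 0.747214
Error: 0.019285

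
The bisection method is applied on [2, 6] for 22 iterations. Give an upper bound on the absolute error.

Bisection error bound: |error| ≤ (b-a)/2^n
|error| ≤ (6 - 2)/2^22 = 4/2^22
|error| ≤ 0.0000009537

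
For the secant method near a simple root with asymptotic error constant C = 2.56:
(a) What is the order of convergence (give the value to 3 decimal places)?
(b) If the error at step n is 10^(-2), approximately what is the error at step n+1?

(a) Secant method has superlinear convergence with order φ = (1+√5)/2 ≈ 1.618.
    This means |e_{n+1}| ≈ C|e_n|^1.618.

(b) With |e_n| = 10^(-2) and C = 2.56:
    |e_{n+1}| ≈ 2.56 × (10^(-2))^1.618 = 2.56 × 10^(-3.24)

(a) ≈ 1.618 (golden ratio); (b) |e_{n+1}| ≈ 1.487e-03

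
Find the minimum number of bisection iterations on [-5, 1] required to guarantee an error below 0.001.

We need (b-a)/2^n ≤ 0.001
(1 - (-5))/2^n ≤ 0.001
6/2^n ≤ 0.001
2^n ≥ 6000
n ≥ log₂(6000) = 12.55
n ≥ 13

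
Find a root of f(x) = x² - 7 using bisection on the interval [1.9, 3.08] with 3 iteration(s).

f(x) = x² - 7
Initial interval: [1.9, 3.08]

Iteration 1:
  c_1 = (1.900000 + 3.080000)/2 = 2.490000
  f(c_1) = f(2.490000) = -0.799900
  f(a) × f(c) ≥ 0, new interval: [2.490000, 3.080000]
Iteration 2:
  c_2 = (2.490000 + 3.080000)/2 = 2.785000
  f(c_2) = f(2.785000) = 0.756225
  f(a) × f(c) < 0, new interval: [2.490000, 2.785000]
Iteration 3:
  c_3 = (2.490000 + 2.785000)/2 = 2.637500
  f(c_3) = f(2.637500) = -0.043594
  f(a) × f(c) ≥ 0, new interval: [2.637500, 2.785000]

After 3 iteration(s), the approximation is c_3 = 2.637500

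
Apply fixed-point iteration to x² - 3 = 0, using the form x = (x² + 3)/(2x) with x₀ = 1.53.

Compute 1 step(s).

Equation: x² - 3 = 0
Fixed-point form: x = (x² + 3)/(2x)
x₀ = 1.53

x_1 = g(1.530000) = 1.745392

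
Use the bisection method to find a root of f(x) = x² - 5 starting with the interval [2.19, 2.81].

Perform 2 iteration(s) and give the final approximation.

f(x) = x² - 5
Initial interval: [2.19, 2.81]

Iteration 1:
  c_1 = (2.190000 + 2.810000)/2 = 2.500000
  f(c_1) = f(2.500000) = 1.250000
  f(a) × f(c) < 0, new interval: [2.190000, 2.500000]
Iteration 2:
  c_2 = (2.190000 + 2.500000)/2 = 2.345000
  f(c_2) = f(2.345000) = 0.499025
  f(a) × f(c) < 0, new interval: [2.190000, 2.345000]

After 2 iteration(s), the approximation is c_2 = 2.345000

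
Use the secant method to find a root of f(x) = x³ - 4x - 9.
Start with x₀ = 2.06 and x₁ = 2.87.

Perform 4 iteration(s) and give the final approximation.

f(x) = x³ - 4x - 9
x₀ = 2.06, x₁ = 2.87

Secant formula: x_{n+1} = x_n - f(x_n)(x_n - x_{n-1})/(f(x_n) - f(x_{n-1}))

Iteration 1:
  f(2.060000) = -8.498184
  f(2.870000) = 3.159903
  x_2 = 2.870000 - 3.159903×(2.870000 - 2.060000)/(3.159903 - (-8.498184))
       = 2.650451
Iteration 2:
  f(2.870000) = 3.159903
  f(2.650451) = -0.982676
  x_3 = 2.650451 - (-0.982676)×(2.650451 - 2.870000)/(-0.982676 - 3.159903)
       = 2.702531
Iteration 3:
  f(2.650451) = -0.982676
  f(2.702531) = -0.071719
  x_4 = 2.702531 - (-0.071719)×(2.702531 - 2.650451)/(-0.071719 - (-0.982676))
       = 2.706631
Iteration 4:
  f(2.702531) = -0.071719
  f(2.706631) = 0.001857
  x_5 = 2.706631 - 0.001857×(2.706631 - 2.702531)/(0.001857 - (-0.071719))
       = 2.706528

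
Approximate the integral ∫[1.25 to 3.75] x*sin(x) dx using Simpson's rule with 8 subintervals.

f(x) = x*sin(x)
a = 1.25, b = 3.75, n = 8
h = (b - a)/n = 0.312500

Simpson's rule: (h/3)[f(x₀) + 4f(x₁) + 2f(x₂) + ... + f(xₙ)]

x_0 = 1.2500, f(x_0) = 1.186231, coefficient = 1
x_1 = 1.5625, f(x_1) = 1.562446, coefficient = 4
x_2 = 1.8750, f(x_2) = 1.788911, coefficient = 2
x_3 = 2.1875, f(x_3) = 1.784539, coefficient = 4
x_4 = 2.5000, f(x_4) = 1.496180, coefficient = 2
x_5 = 2.8125, f(x_5) = 0.908956, coefficient = 4
x_6 = 3.1250, f(x_6) = 0.051850, coefficient = 2
x_7 = 3.4375, f(x_7) = -1.002402, coefficient = 4
x_8 = 3.7500, f(x_8) = -2.143355, coefficient = 1

I ≈ (0.312500/3) × 18.730916 = 1.951137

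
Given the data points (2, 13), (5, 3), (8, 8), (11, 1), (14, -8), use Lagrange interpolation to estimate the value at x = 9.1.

Lagrange interpolation formula:
P(x) = Σ yᵢ × Lᵢ(x)
where Lᵢ(x) = Π_{j≠i} (x - xⱼ)/(xᵢ - xⱼ)

L_0(9.1) = (9.1 - 5)/(2 - 5) × (9.1 - 8)/(2 - 8) × (9.1 - 11)/(2 - 11) × (9.1 - 14)/(2 - 14) = 0.021599
L_1(9.1) = (9.1 - 2)/(5 - 2) × (9.1 - 8)/(5 - 8) × (9.1 - 11)/(5 - 11) × (9.1 - 14)/(5 - 14) = -0.149611
L_2(9.1) = (9.1 - 2)/(8 - 2) × (9.1 - 5)/(8 - 5) × (9.1 - 11)/(8 - 11) × (9.1 - 14)/(8 - 14) = 0.836463
L_3(9.1) = (9.1 - 2)/(11 - 2) × (9.1 - 5)/(11 - 5) × (9.1 - 8)/(11 - 8) × (9.1 - 14)/(11 - 14) = 0.322845
L_4(9.1) = (9.1 - 2)/(14 - 2) × (9.1 - 5)/(14 - 5) × (9.1 - 8)/(14 - 8) × (9.1 - 11)/(14 - 11) = -0.031296

P(9.1) = 13×L_0(9.1) + 3×L_1(9.1) + 8×L_2(9.1) + 1×L_3(9.1) + (-8)×L_4(9.1)
P(9.1) = 7.096872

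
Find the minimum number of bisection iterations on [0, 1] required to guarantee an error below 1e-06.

We need (b-a)/2^n ≤ 1e-06
(1 - 0)/2^n ≤ 1e-06
1/2^n ≤ 1e-06
2^n ≥ 1000000
n ≥ log₂(1000000) = 19.93
n ≥ 20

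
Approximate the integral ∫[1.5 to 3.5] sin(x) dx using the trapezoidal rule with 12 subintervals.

f(x) = sin(x)
a = 1.5, b = 3.5, n = 12
h = (b - a)/n = 0.166667

Trapezoidal rule: (h/2)[f(x₀) + 2f(x₁) + 2f(x₂) + ... + f(xₙ)]

x_0 = 1.5000, f(x_0) = 0.997495, coefficient = 1
x_1 = 1.6667, f(x_1) = 0.995408, coefficient = 2
x_2 = 1.8333, f(x_2) = 0.965735, coefficient = 2
x_3 = 2.0000, f(x_3) = 0.909297, coefficient = 2
x_4 = 2.1667, f(x_4) = 0.827660, coefficient = 2
x_5 = 2.3333, f(x_5) = 0.723086, coefficient = 2
x_6 = 2.5000, f(x_6) = 0.598472, coefficient = 2
x_7 = 2.6667, f(x_7) = 0.457273, coefficient = 2
x_8 = 2.8333, f(x_8) = 0.303400, coefficient = 2
x_9 = 3.0000, f(x_9) = 0.141120, coefficient = 2
x_10 = 3.1667, f(x_10) = -0.025071, coefficient = 2
x_11 = 3.3333, f(x_11) = -0.190568, coefficient = 2
x_12 = 3.5000, f(x_12) = -0.350783, coefficient = 1

I ≈ (0.166667/2) × 12.058336 = 1.004861
Exact value: 1.007194
Error: 0.002333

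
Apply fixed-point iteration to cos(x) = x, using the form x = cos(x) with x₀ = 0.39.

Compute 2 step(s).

Equation: cos(x) = x
Fixed-point form: x = cos(x)
x₀ = 0.39

x_1 = g(0.390000) = 0.924909
x_2 = g(0.924909) = 0.601907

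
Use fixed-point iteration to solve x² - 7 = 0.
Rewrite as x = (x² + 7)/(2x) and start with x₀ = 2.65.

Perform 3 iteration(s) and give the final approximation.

Equation: x² - 7 = 0
Fixed-point form: x = (x² + 7)/(2x)
x₀ = 2.65

x_1 = g(2.650000) = 2.645755
x_2 = g(2.645755) = 2.645751
x_3 = g(2.645751) = 2.645751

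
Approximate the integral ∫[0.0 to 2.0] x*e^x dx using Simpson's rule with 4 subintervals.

f(x) = x*e^x
a = 0.0, b = 2.0, n = 4
h = (b - a)/n = 0.500000

Simpson's rule: (h/3)[f(x₀) + 4f(x₁) + 2f(x₂) + ... + f(xₙ)]

x_0 = 0.0000, f(x_0) = 0.000000, coefficient = 1
x_1 = 0.5000, f(x_1) = 0.824361, coefficient = 4
x_2 = 1.0000, f(x_2) = 2.718282, coefficient = 2
x_3 = 1.5000, f(x_3) = 6.722534, coefficient = 4
x_4 = 2.0000, f(x_4) = 14.778112, coefficient = 1

I ≈ (0.500000/3) × 50.402253 = 8.400375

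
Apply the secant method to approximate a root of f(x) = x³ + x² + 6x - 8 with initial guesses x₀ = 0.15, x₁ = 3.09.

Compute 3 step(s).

f(x) = x³ + x² + 6x - 8
x₀ = 0.15, x₁ = 3.09

Secant formula: x_{n+1} = x_n - f(x_n)(x_n - x_{n-1})/(f(x_n) - f(x_{n-1}))

Iteration 1:
  f(0.150000) = -7.074125
  f(3.090000) = 49.591729
  x_2 = 3.090000 - 49.591729×(3.090000 - 0.150000)/(49.591729 - (-7.074125))
       = 0.517028
Iteration 2:
  f(3.090000) = 49.591729
  f(0.517028) = -4.492307
  x_3 = 0.517028 - (-4.492307)×(0.517028 - 3.090000)/(-4.492307 - 49.591729)
       = 0.730743
Iteration 3:
  f(0.517028) = -4.492307
  f(0.730743) = -2.691353
  x_4 = 0.730743 - (-2.691353)×(0.730743 - 0.517028)/(-2.691353 - (-4.492307))
       = 1.050120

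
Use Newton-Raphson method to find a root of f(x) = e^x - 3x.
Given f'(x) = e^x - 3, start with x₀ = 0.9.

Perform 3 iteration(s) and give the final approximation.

f(x) = e^x - 3x
f'(x) = e^x - 3
x₀ = 0.9

Newton-Raphson formula: x_{n+1} = x_n - f(x_n)/f'(x_n)

Iteration 1:
  f(0.900000) = -0.240397
  f'(0.900000) = -0.540397
  x_1 = 0.900000 - (-0.240397)/(-0.540397) = 0.455148
Iteration 2:
  f(0.455148) = 0.210963
  f'(0.455148) = -1.423594
  x_2 = 0.455148 - 0.210963/(-1.423594) = 0.603338
Iteration 3:
  f(0.603338) = 0.018197
  f'(0.603338) = -1.171788
  x_3 = 0.603338 - 0.018197/(-1.171788) = 0.618867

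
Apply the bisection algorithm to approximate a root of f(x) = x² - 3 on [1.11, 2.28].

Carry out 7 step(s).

f(x) = x² - 3
Initial interval: [1.11, 2.28]

Iteration 1:
  c_1 = (1.110000 + 2.280000)/2 = 1.695000
  f(c_1) = f(1.695000) = -0.126975
  f(a) × f(c) ≥ 0, new interval: [1.695000, 2.280000]
Iteration 2:
  c_2 = (1.695000 + 2.280000)/2 = 1.987500
  f(c_2) = f(1.987500) = 0.950156
  f(a) × f(c) < 0, new interval: [1.695000, 1.987500]
Iteration 3:
  c_3 = (1.695000 + 1.987500)/2 = 1.841250
  f(c_3) = f(1.841250) = 0.390202
  f(a) × f(c) < 0, new interval: [1.695000, 1.841250]
Iteration 4:
  c_4 = (1.695000 + 1.841250)/2 = 1.768125
  f(c_4) = f(1.768125) = 0.126266
  f(a) × f(c) < 0, new interval: [1.695000, 1.768125]
Iteration 5:
  c_5 = (1.695000 + 1.768125)/2 = 1.731562
  f(c_5) = f(1.731562) = -0.001691
  f(a) × f(c) ≥ 0, new interval: [1.731562, 1.768125]
Iteration 6:
  c_6 = (1.731562 + 1.768125)/2 = 1.749844
  f(c_6) = f(1.749844) = 0.061953
  f(a) × f(c) < 0, new interval: [1.731562, 1.749844]
Iteration 7:
  c_7 = (1.731562 + 1.749844)/2 = 1.740703
  f(c_7) = f(1.740703) = 0.030047
  f(a) × f(c) < 0, new interval: [1.731562, 1.740703]

After 7 iteration(s), the approximation is c_7 = 1.740703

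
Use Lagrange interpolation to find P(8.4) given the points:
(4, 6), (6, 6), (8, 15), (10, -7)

Lagrange interpolation formula:
P(x) = Σ yᵢ × Lᵢ(x)
where Lᵢ(x) = Π_{j≠i} (x - xⱼ)/(xᵢ - xⱼ)

L_0(8.4) = (8.4 - 6)/(4 - 6) × (8.4 - 8)/(4 - 8) × (8.4 - 10)/(4 - 10) = 0.032000
L_1(8.4) = (8.4 - 4)/(6 - 4) × (8.4 - 8)/(6 - 8) × (8.4 - 10)/(6 - 10) = -0.176000
L_2(8.4) = (8.4 - 4)/(8 - 4) × (8.4 - 6)/(8 - 6) × (8.4 - 10)/(8 - 10) = 1.056000
L_3(8.4) = (8.4 - 4)/(10 - 4) × (8.4 - 6)/(10 - 6) × (8.4 - 8)/(10 - 8) = 0.088000

P(8.4) = 6×L_0(8.4) + 6×L_1(8.4) + 15×L_2(8.4) + (-7)×L_3(8.4)
P(8.4) = 14.360000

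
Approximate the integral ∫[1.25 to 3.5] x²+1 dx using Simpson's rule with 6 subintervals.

f(x) = x²+1
a = 1.25, b = 3.5, n = 6
h = (b - a)/n = 0.375000

Simpson's rule: (h/3)[f(x₀) + 4f(x₁) + 2f(x₂) + ... + f(xₙ)]

x_0 = 1.2500, f(x_0) = 2.562500, coefficient = 1
x_1 = 1.6250, f(x_1) = 3.640625, coefficient = 4
x_2 = 2.0000, f(x_2) = 5.000000, coefficient = 2
x_3 = 2.3750, f(x_3) = 6.640625, coefficient = 4
x_4 = 2.7500, f(x_4) = 8.562500, coefficient = 2
x_5 = 3.1250, f(x_5) = 10.765625, coefficient = 4
x_6 = 3.5000, f(x_6) = 13.250000, coefficient = 1

I ≈ (0.375000/3) × 127.125000 = 15.890625
Exact value: 15.890625
Error: 0.000000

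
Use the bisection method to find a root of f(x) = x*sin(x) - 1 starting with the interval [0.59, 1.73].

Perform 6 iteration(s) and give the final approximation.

f(x) = x*sin(x) - 1
Initial interval: [0.59, 1.73]

Iteration 1:
  c_1 = (0.590000 + 1.730000)/2 = 1.160000
  f(c_1) = f(1.160000) = 0.063492
  f(a) × f(c) < 0, new interval: [0.590000, 1.160000]
Iteration 2:
  c_2 = (0.590000 + 1.160000)/2 = 0.875000
  f(c_2) = f(0.875000) = -0.328399
  f(a) × f(c) ≥ 0, new interval: [0.875000, 1.160000]
Iteration 3:
  c_3 = (0.875000 + 1.160000)/2 = 1.017500
  f(c_3) = f(1.017500) = -0.134314
  f(a) × f(c) ≥ 0, new interval: [1.017500, 1.160000]
Iteration 4:
  c_4 = (1.017500 + 1.160000)/2 = 1.088750
  f(c_4) = f(1.088750) = -0.035315
  f(a) × f(c) ≥ 0, new interval: [1.088750, 1.160000]
Iteration 5:
  c_5 = (1.088750 + 1.160000)/2 = 1.124375
  f(c_5) = f(1.124375) = 0.014184
  f(a) × f(c) < 0, new interval: [1.088750, 1.124375]
Iteration 6:
  c_6 = (1.088750 + 1.124375)/2 = 1.106563
  f(c_6) = f(1.106563) = -0.010551
  f(a) × f(c) ≥ 0, new interval: [1.106563, 1.124375]

After 6 iteration(s), the approximation is c_6 = 1.106563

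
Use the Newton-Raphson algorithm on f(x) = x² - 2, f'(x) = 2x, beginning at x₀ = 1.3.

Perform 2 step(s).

f(x) = x² - 2
f'(x) = 2x
x₀ = 1.3

Newton-Raphson formula: x_{n+1} = x_n - f(x_n)/f'(x_n)

Iteration 1:
  f(1.300000) = -0.310000
  f'(1.300000) = 2.600000
  x_1 = 1.300000 - (-0.310000)/2.600000 = 1.419231
Iteration 2:
  f(1.419231) = 0.014216
  f'(1.419231) = 2.838462
  x_2 = 1.419231 - 0.014216/2.838462 = 1.414222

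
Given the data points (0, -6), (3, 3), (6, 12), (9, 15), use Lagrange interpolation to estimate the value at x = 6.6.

Lagrange interpolation formula:
P(x) = Σ yᵢ × Lᵢ(x)
where Lᵢ(x) = Π_{j≠i} (x - xⱼ)/(xᵢ - xⱼ)

L_0(6.6) = (6.6 - 3)/(0 - 3) × (6.6 - 6)/(0 - 6) × (6.6 - 9)/(0 - 9) = 0.032000
L_1(6.6) = (6.6 - 0)/(3 - 0) × (6.6 - 6)/(3 - 6) × (6.6 - 9)/(3 - 9) = -0.176000
L_2(6.6) = (6.6 - 0)/(6 - 0) × (6.6 - 3)/(6 - 3) × (6.6 - 9)/(6 - 9) = 1.056000
L_3(6.6) = (6.6 - 0)/(9 - 0) × (6.6 - 3)/(9 - 3) × (6.6 - 6)/(9 - 6) = 0.088000

P(6.6) = (-6)×L_0(6.6) + 3×L_1(6.6) + 12×L_2(6.6) + 15×L_3(6.6)
P(6.6) = 13.272000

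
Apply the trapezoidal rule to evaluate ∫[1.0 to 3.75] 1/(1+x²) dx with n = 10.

f(x) = 1/(1+x²)
a = 1.0, b = 3.75, n = 10
h = (b - a)/n = 0.275000

Trapezoidal rule: (h/2)[f(x₀) + 2f(x₁) + 2f(x₂) + ... + f(xₙ)]

x_0 = 1.0000, f(x_0) = 0.500000, coefficient = 1
x_1 = 1.2750, f(x_1) = 0.380862, coefficient = 2
x_2 = 1.5500, f(x_2) = 0.293902, coefficient = 2
x_3 = 1.8250, f(x_3) = 0.230914, coefficient = 2
x_4 = 2.1000, f(x_4) = 0.184843, coefficient = 2
x_5 = 2.3750, f(x_5) = 0.150588, coefficient = 2
x_6 = 2.6500, f(x_6) = 0.124649, coefficient = 2
x_7 = 2.9250, f(x_7) = 0.104650, coefficient = 2
x_8 = 3.2000, f(x_8) = 0.088968, coefficient = 2
x_9 = 3.4750, f(x_9) = 0.076478, coefficient = 2
x_10 = 3.7500, f(x_10) = 0.066390, coefficient = 1

I ≈ (0.275000/2) × 3.838098 = 0.527738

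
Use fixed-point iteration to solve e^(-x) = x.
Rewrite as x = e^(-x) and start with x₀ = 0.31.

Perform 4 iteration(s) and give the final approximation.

Equation: e^(-x) = x
Fixed-point form: x = e^(-x)
x₀ = 0.31

x_1 = g(0.310000) = 0.733447
x_2 = g(0.733447) = 0.480251
x_3 = g(0.480251) = 0.618628
x_4 = g(0.618628) = 0.538683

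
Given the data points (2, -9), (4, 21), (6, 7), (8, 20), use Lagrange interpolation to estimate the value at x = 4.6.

Lagrange interpolation formula:
P(x) = Σ yᵢ × Lᵢ(x)
where Lᵢ(x) = Π_{j≠i} (x - xⱼ)/(xᵢ - xⱼ)

L_0(4.6) = (4.6 - 4)/(2 - 4) × (4.6 - 6)/(2 - 6) × (4.6 - 8)/(2 - 8) = -0.059500
L_1(4.6) = (4.6 - 2)/(4 - 2) × (4.6 - 6)/(4 - 6) × (4.6 - 8)/(4 - 8) = 0.773500
L_2(4.6) = (4.6 - 2)/(6 - 2) × (4.6 - 4)/(6 - 4) × (4.6 - 8)/(6 - 8) = 0.331500
L_3(4.6) = (4.6 - 2)/(8 - 2) × (4.6 - 4)/(8 - 4) × (4.6 - 6)/(8 - 6) = -0.045500

P(4.6) = (-9)×L_0(4.6) + 21×L_1(4.6) + 7×L_2(4.6) + 20×L_3(4.6)
P(4.6) = 18.189500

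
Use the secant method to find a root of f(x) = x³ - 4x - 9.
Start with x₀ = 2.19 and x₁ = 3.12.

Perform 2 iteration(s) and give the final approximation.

f(x) = x³ - 4x - 9
x₀ = 2.19, x₁ = 3.12

Secant formula: x_{n+1} = x_n - f(x_n)(x_n - x_{n-1})/(f(x_n) - f(x_{n-1}))

Iteration 1:
  f(2.190000) = -7.256541
  f(3.120000) = 8.891328
  x_2 = 3.120000 - 8.891328×(3.120000 - 2.190000)/(8.891328 - (-7.256541))
       = 2.607924
Iteration 2:
  f(3.120000) = 8.891328
  f(2.607924) = -1.694506
  x_3 = 2.607924 - (-1.694506)×(2.607924 - 3.120000)/(-1.694506 - 8.891328)
       = 2.689894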